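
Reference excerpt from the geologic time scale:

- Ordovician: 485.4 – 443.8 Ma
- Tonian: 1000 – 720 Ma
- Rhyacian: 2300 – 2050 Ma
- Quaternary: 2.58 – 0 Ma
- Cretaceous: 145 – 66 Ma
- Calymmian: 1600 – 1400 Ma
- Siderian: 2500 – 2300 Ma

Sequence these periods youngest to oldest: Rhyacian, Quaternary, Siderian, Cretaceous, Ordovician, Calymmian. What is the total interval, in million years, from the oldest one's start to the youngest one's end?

From the excerpt: Rhyacian 2300–2050; Quaternary 2.58–0; Siderian 2500–2300; Cretaceous 145–66; Ordovician 485.4–443.8; Calymmian 1600–1400 (Ma).
Larger Ma is earlier, so the oldest is Siderian and the youngest is Quaternary; youngest to oldest: Quaternary, Cretaceous, Ordovician, Calymmian, Rhyacian, Siderian.
Oldest start 2500 minus youngest end 0 gives 2500 Myr overall.

Quaternary → Cretaceous → Ordovician → Calymmian → Rhyacian → Siderian; total span 2500 Myr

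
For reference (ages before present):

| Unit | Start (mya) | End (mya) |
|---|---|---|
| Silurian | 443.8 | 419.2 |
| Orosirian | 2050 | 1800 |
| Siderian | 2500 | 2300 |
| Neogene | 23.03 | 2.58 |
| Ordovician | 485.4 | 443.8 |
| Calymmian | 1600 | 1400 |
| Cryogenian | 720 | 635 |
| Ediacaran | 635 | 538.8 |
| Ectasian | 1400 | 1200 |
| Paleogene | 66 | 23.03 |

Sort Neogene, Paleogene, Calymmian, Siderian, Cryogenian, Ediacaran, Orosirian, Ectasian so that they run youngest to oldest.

Neogene, then Paleogene, then Ediacaran, then Cryogenian, then Ectasian, then Calymmian, then Orosirian, then Siderian

Sorting by start age (ascending Ma, since larger Ma = older): Neogene start 23.03, Paleogene start 66, Ediacaran start 635, Cryogenian start 720, Ectasian start 1400, Calymmian start 1600, Orosirian start 2050, Siderian start 2500.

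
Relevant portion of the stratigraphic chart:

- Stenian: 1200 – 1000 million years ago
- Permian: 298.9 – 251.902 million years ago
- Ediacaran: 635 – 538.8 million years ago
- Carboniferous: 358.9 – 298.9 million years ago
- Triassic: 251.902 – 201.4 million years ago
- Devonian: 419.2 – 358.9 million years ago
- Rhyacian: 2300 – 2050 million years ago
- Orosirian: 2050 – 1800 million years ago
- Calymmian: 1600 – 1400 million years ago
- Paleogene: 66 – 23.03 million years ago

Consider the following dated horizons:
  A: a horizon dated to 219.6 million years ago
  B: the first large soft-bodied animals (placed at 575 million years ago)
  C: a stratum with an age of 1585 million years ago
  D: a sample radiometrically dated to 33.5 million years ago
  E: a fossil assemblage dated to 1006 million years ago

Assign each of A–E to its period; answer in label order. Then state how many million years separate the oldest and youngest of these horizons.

A: 219.6 Ma lies in 251.902–201.4 Ma, so Triassic.
B: 575 Ma lies in 635–538.8 Ma, so Ediacaran.
C: 1585 Ma lies in 1600–1400 Ma, so Calymmian.
D: 33.5 Ma lies in 66–23.03 Ma, so Paleogene.
E: 1006 Ma lies in 1200–1000 Ma, so Stenian.
Oldest = 1585 Ma, youngest = 33.5 Ma → span 1551.5 Myr.

A — Triassic; B — Ediacaran; C — Calymmian; D — Paleogene; E — Stenian; span 1551.5 million years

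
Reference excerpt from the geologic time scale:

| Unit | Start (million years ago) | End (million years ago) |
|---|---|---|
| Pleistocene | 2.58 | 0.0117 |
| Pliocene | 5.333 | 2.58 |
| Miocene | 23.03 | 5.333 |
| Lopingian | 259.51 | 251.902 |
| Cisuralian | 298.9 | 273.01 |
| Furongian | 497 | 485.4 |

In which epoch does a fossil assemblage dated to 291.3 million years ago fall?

Cisuralian

291.3 Ma lies between 298.9 and 273.01 Ma, so it falls in the Cisuralian.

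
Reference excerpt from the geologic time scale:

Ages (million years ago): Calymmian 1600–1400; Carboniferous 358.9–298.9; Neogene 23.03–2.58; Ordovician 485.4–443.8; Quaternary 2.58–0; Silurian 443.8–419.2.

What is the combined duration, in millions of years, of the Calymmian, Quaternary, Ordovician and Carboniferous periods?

304.18 million years

Duration is start − end for each: (1600 − 1400) + (2.58 − 0) + (485.4 − 443.8) + (358.9 − 298.9).
That is 200 + 2.58 + 41.6 + 60, which totals 304.18 million years.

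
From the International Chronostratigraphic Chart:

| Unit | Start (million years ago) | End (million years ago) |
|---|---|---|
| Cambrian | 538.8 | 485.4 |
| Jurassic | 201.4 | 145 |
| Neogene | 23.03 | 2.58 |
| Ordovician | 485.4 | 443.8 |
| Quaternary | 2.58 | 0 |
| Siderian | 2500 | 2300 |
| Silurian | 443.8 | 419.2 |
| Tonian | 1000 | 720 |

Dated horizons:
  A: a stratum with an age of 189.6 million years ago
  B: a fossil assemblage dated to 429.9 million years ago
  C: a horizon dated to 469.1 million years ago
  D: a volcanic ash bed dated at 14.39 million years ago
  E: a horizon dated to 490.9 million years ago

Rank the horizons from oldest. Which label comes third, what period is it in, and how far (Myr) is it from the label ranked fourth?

B, in the Silurian; 240.3 million years to A

Larger Ma means older, so oldest first: E 490.9 > C 469.1 > B 429.9 > A 189.6 > D 14.39.
Counting 3 along gives B (429.9 Ma); the excerpt puts that inside the Silurian, 443.8–419.2 Ma.
Next in line is A (189.6 Ma), and 429.9 − 189.6 = 240.3 Myr.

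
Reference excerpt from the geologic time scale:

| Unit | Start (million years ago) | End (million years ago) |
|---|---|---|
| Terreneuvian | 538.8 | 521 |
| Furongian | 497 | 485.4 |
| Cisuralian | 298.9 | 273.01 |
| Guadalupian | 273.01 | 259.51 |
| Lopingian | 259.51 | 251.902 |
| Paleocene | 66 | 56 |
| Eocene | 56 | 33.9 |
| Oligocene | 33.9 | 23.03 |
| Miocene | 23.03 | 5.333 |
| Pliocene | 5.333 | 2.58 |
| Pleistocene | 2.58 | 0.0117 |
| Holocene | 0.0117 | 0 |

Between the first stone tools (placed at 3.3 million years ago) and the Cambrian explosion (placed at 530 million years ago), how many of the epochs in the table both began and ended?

The older date is 530 Ma and the younger is 3.3 Ma.
Epochs with start < 530 and end > 3.3 Ma: Furongian (497–485.4), Cisuralian (298.9–273.01), Guadalupian (273.01–259.51), Lopingian (259.51–251.902), Paleocene (66–56), Eocene (56–33.9), Oligocene (33.9–23.03), Miocene (23.03–5.333).
That is 8 complete epochs.

8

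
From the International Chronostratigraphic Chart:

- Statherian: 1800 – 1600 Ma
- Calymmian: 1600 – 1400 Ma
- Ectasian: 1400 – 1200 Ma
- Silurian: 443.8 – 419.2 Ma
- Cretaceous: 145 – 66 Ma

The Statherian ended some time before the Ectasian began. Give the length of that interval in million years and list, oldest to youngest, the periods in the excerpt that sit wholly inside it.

200 million years; Calymmian

The Statherian closes at 1600 Ma and the Ectasian opens at 1400 Ma, so the interval is 1600 − 1400 = 200 Myr.
A period fits inside if it starts at or after 1600 Ma and ends at or before 1400 Ma; oldest first that gives Calymmian.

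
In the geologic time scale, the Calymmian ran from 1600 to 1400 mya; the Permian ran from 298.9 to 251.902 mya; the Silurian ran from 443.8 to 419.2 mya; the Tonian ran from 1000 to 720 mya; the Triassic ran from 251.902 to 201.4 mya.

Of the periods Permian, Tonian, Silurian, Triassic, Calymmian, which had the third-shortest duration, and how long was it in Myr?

Triassic, 50.502 million years

Durations: Permian 46.998; Tonian 280; Silurian 24.6; Triassic 50.502; Calymmian 200 Myr.
Sorted shortest-first: Silurian (24.6), Permian (46.998), Triassic (50.502), Calymmian (200), Tonian (280).
The third shortest is Triassic at 50.502 Myr.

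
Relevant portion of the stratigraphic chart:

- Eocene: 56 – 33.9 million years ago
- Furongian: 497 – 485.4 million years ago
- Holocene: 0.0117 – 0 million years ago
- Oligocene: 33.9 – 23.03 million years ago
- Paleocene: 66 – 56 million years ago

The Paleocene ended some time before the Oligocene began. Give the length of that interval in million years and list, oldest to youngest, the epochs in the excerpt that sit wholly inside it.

End of Paleocene = 56 Ma; start of Oligocene = 33.9 Ma.
Gap = 56 − 33.9 = 22.1 Myr.
Epochs wholly inside 56–33.9 Ma: Eocene (56–33.9).

22.1 million years; Eocene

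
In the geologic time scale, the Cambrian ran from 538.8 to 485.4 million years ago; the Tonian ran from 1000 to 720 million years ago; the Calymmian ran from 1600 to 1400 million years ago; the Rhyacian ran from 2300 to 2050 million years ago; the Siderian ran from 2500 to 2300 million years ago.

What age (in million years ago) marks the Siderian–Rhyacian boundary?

The Siderian ends and the Rhyacian begins at 2300 million years ago.

2300 million years ago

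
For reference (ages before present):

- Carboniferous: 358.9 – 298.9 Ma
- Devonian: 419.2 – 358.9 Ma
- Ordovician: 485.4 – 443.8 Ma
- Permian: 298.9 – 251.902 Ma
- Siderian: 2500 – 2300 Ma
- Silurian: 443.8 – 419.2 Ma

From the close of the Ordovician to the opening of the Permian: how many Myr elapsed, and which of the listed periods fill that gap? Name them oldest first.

End of Ordovician = 443.8 Ma; start of Permian = 298.9 Ma.
Gap = 443.8 − 298.9 = 144.9 Myr.
Periods wholly inside 443.8–298.9 Ma: Silurian (443.8–419.2), Devonian (419.2–358.9), Carboniferous (358.9–298.9).

144.9 million years; Silurian, Devonian, Carboniferous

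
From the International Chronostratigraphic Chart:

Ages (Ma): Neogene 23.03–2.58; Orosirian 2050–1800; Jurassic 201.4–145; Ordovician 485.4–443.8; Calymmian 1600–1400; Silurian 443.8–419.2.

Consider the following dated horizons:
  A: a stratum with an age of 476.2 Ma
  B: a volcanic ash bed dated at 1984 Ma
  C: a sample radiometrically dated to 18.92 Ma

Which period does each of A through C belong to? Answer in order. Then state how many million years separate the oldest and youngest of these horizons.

A — Ordovician; B — Orosirian; C — Neogene; span 1965.08 million years

Match each age against the start–end ranges in the excerpt: A = 476.2 Ma → Ordovician (485.4–443.8); B = 1984 Ma → Orosirian (2050–1800); C = 18.92 Ma → Neogene (23.03–2.58).
The largest age is 1984 Ma and the smallest is 18.92 Ma; their difference is 1965.08 Myr.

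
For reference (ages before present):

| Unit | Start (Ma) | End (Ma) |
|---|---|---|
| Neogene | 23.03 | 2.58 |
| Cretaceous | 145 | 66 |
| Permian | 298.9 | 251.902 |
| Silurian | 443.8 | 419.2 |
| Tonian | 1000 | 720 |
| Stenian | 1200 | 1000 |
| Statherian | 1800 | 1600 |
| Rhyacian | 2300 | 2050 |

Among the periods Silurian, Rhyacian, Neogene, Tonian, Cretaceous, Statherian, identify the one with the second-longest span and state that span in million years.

Rhyacian, 250 million years

Durations: Silurian 24.6; Rhyacian 250; Neogene 20.45; Tonian 280; Cretaceous 79; Statherian 200 Myr.
Sorted longest-first: Tonian (280), Rhyacian (250), Statherian (200), Cretaceous (79), Silurian (24.6), Neogene (20.45).
The second longest is Rhyacian at 250 Myr.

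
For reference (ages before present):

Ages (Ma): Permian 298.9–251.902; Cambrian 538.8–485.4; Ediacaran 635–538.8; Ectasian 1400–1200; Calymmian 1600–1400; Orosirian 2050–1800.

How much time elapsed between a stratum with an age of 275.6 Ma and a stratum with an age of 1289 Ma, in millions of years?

1013.4 million years

1289 − 275.6 = 1013.4 million years.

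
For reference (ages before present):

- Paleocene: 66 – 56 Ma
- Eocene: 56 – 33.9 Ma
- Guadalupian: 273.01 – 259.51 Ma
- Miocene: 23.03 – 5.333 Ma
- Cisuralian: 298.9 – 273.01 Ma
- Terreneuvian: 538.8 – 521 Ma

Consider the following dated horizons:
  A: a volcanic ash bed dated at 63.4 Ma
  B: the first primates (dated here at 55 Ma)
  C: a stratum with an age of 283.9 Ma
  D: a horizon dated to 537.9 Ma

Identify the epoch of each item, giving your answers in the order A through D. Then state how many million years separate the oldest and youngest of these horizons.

A — Paleocene; B — Eocene; C — Cisuralian; D — Terreneuvian; span 482.9 million years

Match each age against the start–end ranges in the excerpt: A = 63.4 Ma → Paleocene (66–56); B = 55 Ma → Eocene (56–33.9); C = 283.9 Ma → Cisuralian (298.9–273.01); D = 537.9 Ma → Terreneuvian (538.8–521).
The largest age is 537.9 Ma and the smallest is 55 Ma; their difference is 482.9 Myr.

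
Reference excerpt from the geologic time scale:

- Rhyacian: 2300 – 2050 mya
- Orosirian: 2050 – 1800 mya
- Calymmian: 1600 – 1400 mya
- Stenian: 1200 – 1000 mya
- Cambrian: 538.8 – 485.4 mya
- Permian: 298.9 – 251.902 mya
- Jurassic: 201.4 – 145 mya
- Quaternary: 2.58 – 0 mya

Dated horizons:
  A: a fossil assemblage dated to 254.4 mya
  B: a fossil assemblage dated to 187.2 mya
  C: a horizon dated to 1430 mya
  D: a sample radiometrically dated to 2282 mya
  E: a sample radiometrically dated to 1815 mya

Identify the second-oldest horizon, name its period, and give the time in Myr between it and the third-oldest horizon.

E, in the Orosirian; 385 million years to C

Larger Ma means older, so oldest first: D 2282 > E 1815 > C 1430 > A 254.4 > B 187.2.
Counting 2 along gives E (1815 Ma); the excerpt puts that inside the Orosirian, 2050–1800 Ma.
Next in line is C (1430 Ma), and 1815 − 1430 = 385 Myr.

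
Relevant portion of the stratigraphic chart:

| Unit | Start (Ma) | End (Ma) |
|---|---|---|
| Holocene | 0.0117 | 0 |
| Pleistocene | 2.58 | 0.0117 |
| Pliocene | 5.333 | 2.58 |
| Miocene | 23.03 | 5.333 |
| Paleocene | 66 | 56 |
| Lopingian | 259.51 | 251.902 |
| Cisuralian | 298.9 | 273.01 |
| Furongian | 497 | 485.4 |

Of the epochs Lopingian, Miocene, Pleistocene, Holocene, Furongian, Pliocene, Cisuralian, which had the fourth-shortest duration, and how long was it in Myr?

Start − end for each: Lopingian 259.51 − 251.902 = 7.608; Miocene 23.03 − 5.333 = 17.697; Pleistocene 2.58 − 0.0117 = 2.5683; Holocene 0.0117 − 0 = 0.0117; Furongian 497 − 485.4 = 11.6; Pliocene 5.333 − 2.58 = 2.753; Cisuralian 298.9 − 273.01 = 25.89.
Ranking these from shortest: Holocene < Pleistocene < Pliocene < Lopingian < Furongian < Miocene < Cisuralian.
Position 4 in that ranking is Lopingian, which lasted 7.608 Myr.

Lopingian, 7.608 million years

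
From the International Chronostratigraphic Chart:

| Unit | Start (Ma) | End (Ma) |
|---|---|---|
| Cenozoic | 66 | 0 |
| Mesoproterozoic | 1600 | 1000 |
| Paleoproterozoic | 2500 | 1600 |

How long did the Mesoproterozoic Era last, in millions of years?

1600 − 1000 = 600 million years.

600 million years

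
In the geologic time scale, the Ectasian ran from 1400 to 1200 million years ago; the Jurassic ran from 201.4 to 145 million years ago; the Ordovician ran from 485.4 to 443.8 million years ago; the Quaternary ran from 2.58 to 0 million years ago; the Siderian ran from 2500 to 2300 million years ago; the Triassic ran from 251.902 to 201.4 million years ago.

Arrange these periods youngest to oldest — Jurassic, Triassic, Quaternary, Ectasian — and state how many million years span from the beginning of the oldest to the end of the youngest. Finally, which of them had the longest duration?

Start ages (Ma): Ectasian 1400, Triassic 251.902, Jurassic 201.4, Quaternary 2.58.
Ordered youngest to oldest: Quaternary, Jurassic, Triassic, Ectasian.
Span = 1400 − 0 = 1400 Myr.
Durations: Triassic 50.502, Ectasian 200, Jurassic 56.4, Quaternary 2.58 → longest is Ectasian (200 Myr).

Quaternary → Jurassic → Triassic → Ectasian; total span 1400 Myr; longest is Ectasian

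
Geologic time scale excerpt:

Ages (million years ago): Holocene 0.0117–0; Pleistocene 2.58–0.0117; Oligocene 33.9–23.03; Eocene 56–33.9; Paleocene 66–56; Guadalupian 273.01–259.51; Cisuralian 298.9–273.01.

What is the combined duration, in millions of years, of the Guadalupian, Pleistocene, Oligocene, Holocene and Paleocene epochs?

Each duration: Guadalupian = 13.5; Pleistocene = 2.5683; Oligocene = 10.87; Holocene = 0.0117; Paleocene = 10.
Sum: 13.5 + 2.5683 + 10.87 + 0.0117 + 10 = 36.95 Myr.

36.95 million years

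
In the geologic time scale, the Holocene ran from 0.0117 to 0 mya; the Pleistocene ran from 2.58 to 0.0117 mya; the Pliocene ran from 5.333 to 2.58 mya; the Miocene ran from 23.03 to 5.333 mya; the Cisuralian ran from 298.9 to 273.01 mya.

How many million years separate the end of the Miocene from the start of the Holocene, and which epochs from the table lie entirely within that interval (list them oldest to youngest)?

5.3213 million years; Pliocene, Pleistocene

End of Miocene = 5.333 Ma; start of Holocene = 0.0117 Ma.
Gap = 5.333 − 0.0117 = 5.3213 Myr.
Epochs wholly inside 5.333–0.0117 Ma: Pliocene (5.333–2.58), Pleistocene (2.58–0.0117).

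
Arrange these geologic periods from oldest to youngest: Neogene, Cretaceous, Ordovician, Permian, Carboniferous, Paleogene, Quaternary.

Ordovician, Carboniferous, Permian, Cretaceous, Paleogene, Neogene, Quaternary

Era membership (oldest first within each) — Paleozoic: Ordovician, Carboniferous, Permian; Mesozoic: Cretaceous; Cenozoic: Paleogene, Neogene, Quaternary. Paleozoic precedes Mesozoic, which precedes Cenozoic. Concatenating the groups in that era order gives oldest to youngest directly.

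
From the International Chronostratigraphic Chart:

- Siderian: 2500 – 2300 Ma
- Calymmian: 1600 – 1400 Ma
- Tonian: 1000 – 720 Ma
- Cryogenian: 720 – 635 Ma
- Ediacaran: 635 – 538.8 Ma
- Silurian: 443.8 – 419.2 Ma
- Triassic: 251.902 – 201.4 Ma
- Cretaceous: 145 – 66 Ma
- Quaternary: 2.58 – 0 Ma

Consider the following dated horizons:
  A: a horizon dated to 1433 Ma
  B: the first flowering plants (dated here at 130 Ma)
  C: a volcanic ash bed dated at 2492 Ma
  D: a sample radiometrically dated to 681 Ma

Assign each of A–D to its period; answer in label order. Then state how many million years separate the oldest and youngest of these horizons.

A — Calymmian; B — Cretaceous; C — Siderian; D — Cryogenian; span 2362 million years

A: 1433 Ma lies in 1600–1400 Ma, so Calymmian.
B: 130 Ma lies in 145–66 Ma, so Cretaceous.
C: 2492 Ma lies in 2500–2300 Ma, so Siderian.
D: 681 Ma lies in 720–635 Ma, so Cryogenian.
Oldest = 2492 Ma, youngest = 130 Ma → span 2362 Myr.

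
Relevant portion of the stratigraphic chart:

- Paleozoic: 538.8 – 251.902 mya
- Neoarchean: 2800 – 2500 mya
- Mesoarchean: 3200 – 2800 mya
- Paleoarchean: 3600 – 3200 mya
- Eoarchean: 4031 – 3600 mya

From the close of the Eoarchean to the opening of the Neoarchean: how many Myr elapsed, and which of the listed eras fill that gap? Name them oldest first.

800 million years; Paleoarchean, Mesoarchean

The Eoarchean closes at 3600 Ma and the Neoarchean opens at 2800 Ma, so the interval is 3600 − 2800 = 800 Myr.
An era fits inside if it starts at or after 3600 Ma and ends at or before 2800 Ma; oldest first that gives Paleoarchean, Mesoarchean.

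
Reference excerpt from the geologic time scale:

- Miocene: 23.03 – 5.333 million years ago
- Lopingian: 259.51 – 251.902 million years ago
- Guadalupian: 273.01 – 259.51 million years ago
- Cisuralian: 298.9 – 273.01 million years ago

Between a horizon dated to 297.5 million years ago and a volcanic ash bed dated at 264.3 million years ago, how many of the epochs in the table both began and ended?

Checking each listed span, none has both start < 297.5 Ma and end > 264.3 Ma — every epoch straddles one of the two dates or lies outside them — so the count is 0.

0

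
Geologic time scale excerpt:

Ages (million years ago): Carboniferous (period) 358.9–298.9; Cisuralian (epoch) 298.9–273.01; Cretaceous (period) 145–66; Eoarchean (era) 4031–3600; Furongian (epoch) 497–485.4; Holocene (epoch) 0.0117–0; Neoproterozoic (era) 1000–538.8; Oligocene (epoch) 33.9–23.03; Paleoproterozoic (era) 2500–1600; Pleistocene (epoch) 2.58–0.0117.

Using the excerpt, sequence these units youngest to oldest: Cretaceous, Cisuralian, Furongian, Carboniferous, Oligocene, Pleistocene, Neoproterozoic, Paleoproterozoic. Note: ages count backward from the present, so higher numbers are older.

Pleistocene → Oligocene → Cretaceous → Cisuralian → Carboniferous → Furongian → Neoproterozoic → Paleoproterozoic

Read off each span (Ma): Cretaceous 145–66; Cisuralian 298.9–273.01; Furongian 497–485.4; Carboniferous 358.9–298.9; Oligocene 33.9–23.03; Pleistocene 2.58–0.0117; Neoproterozoic 1000–538.8; Paleoproterozoic 2500–1600.
Larger Ma is older, so oldest→youngest is Paleoproterozoic, Neoproterozoic, Furongian, Carboniferous, Cisuralian, Cretaceous, Oligocene, Pleistocene; reverse it for youngest→oldest.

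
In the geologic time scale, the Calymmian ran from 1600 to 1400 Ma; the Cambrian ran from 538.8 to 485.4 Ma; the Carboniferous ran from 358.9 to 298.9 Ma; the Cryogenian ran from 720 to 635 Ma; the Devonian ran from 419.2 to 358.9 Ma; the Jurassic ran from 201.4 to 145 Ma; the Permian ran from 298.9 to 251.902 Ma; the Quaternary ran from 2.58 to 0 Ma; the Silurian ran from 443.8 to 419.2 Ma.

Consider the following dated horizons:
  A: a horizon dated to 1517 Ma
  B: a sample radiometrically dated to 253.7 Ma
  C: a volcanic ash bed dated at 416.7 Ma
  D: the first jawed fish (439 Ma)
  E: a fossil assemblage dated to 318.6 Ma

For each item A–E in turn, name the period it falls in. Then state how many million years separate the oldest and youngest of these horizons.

A — Calymmian; B — Permian; C — Devonian; D — Silurian; E — Carboniferous; span 1263.3 million years

Match each age against the start–end ranges in the excerpt: A = 1517 Ma → Calymmian (1600–1400); B = 253.7 Ma → Permian (298.9–251.902); C = 416.7 Ma → Devonian (419.2–358.9); D = 439 Ma → Silurian (443.8–419.2); E = 318.6 Ma → Carboniferous (358.9–298.9).
The largest age is 1517 Ma and the smallest is 253.7 Ma; their difference is 1263.3 Myr.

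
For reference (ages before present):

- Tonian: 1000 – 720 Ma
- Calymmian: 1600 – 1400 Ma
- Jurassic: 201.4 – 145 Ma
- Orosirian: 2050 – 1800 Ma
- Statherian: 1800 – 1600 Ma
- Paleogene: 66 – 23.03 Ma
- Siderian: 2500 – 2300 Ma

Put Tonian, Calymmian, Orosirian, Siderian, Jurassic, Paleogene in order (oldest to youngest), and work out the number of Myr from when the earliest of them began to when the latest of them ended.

Start ages (Ma): Siderian 2500, Orosirian 2050, Calymmian 1600, Tonian 1000, Jurassic 201.4, Paleogene 66.
Ordered oldest to youngest: Siderian, Orosirian, Calymmian, Tonian, Jurassic, Paleogene.
Span = 2500 − 23.03 = 2476.97 Myr.

Siderian, Orosirian, Calymmian, Tonian, Jurassic, Paleogene; total span 2476.97 Myr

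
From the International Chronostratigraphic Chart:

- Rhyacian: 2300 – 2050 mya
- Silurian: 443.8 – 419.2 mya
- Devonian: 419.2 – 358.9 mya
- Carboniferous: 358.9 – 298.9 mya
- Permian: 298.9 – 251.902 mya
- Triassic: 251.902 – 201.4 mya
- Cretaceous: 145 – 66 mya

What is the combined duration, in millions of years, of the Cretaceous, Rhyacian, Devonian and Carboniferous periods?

Each duration: Cretaceous = 79; Rhyacian = 250; Devonian = 60.3; Carboniferous = 60.
Sum: 79 + 250 + 60.3 + 60 = 449.3 Myr.

449.3 million years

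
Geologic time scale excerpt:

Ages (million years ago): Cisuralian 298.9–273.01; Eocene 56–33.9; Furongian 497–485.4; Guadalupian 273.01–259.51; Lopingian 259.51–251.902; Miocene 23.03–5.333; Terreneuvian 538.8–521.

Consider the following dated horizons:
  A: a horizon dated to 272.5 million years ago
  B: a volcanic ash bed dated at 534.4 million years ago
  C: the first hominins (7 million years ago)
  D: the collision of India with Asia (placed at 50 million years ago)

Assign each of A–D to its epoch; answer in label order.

A — Guadalupian; B — Terreneuvian; C — Miocene; D — Eocene

Match each age against the start–end ranges in the excerpt: A = 272.5 Ma → Guadalupian (273.01–259.51); B = 534.4 Ma → Terreneuvian (538.8–521); C = 7 Ma → Miocene (23.03–5.333); D = 50 Ma → Eocene (56–33.9).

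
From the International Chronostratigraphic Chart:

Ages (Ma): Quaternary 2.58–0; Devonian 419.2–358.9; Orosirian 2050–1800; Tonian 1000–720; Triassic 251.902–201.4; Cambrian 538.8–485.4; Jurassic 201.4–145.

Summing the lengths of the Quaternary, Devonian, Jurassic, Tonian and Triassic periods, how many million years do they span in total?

449.782 million years

Each duration: Quaternary = 2.58; Devonian = 60.3; Jurassic = 56.4; Tonian = 280; Triassic = 50.502.
Sum: 2.58 + 60.3 + 56.4 + 280 + 50.502 = 449.782 Myr.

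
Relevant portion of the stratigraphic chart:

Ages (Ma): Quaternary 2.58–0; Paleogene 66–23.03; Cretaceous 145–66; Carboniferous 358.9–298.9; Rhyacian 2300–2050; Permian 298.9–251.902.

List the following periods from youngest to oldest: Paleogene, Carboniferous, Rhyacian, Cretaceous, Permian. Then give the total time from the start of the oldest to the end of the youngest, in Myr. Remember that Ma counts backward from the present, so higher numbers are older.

Paleogene → Cretaceous → Permian → Carboniferous → Rhyacian; total span 2276.97 Myr

Start ages (Ma): Rhyacian 2300, Carboniferous 358.9, Permian 298.9, Cretaceous 145, Paleogene 66.
Ordered youngest to oldest: Paleogene, Cretaceous, Permian, Carboniferous, Rhyacian.
Span = 2300 − 23.03 = 2276.97 Myr.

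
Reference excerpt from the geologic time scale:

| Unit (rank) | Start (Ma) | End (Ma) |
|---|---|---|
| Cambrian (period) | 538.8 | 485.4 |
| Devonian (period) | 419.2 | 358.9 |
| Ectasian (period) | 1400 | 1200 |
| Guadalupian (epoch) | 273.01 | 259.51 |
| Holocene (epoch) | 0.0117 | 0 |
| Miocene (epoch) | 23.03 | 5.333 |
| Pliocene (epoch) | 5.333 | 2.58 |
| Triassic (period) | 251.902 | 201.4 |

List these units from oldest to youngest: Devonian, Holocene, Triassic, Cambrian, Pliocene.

Read off each span (Ma): Devonian 419.2–358.9; Holocene 0.0117–0; Triassic 251.902–201.4; Cambrian 538.8–485.4; Pliocene 5.333–2.58.
Larger Ma is older, so oldest→youngest is Cambrian, Devonian, Triassic, Pliocene, Holocene.

Cambrian, Devonian, Triassic, Pliocene, Holocene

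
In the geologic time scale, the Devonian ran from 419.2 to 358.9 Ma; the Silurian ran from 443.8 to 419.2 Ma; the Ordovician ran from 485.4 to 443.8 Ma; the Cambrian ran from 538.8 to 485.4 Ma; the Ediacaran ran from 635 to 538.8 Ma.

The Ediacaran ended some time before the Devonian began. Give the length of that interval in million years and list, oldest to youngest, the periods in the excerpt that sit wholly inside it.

The Ediacaran closes at 538.8 Ma and the Devonian opens at 419.2 Ma, so the interval is 538.8 − 419.2 = 119.6 Myr.
A period fits inside if it starts at or after 538.8 Ma and ends at or before 419.2 Ma; oldest first that gives Cambrian, Ordovician, Silurian.

119.6 million years; Cambrian, Ordovician, Silurian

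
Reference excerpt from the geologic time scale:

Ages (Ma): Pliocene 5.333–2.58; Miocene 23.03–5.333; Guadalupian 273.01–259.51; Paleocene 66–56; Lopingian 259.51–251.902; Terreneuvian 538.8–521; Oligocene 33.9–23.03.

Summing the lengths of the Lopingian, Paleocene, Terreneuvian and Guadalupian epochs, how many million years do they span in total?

Each duration: Lopingian = 7.608; Paleocene = 10; Terreneuvian = 17.8; Guadalupian = 13.5.
Sum: 7.608 + 10 + 17.8 + 13.5 = 48.908 Myr.

48.908 million years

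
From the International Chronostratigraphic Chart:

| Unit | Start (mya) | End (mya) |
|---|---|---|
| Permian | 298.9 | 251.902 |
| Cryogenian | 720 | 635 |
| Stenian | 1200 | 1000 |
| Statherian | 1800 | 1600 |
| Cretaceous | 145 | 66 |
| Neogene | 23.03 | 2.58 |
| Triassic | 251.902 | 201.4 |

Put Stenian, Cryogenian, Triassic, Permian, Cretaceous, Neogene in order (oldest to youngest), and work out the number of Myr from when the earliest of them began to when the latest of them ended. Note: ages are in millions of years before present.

Start ages (Ma): Stenian 1200, Cryogenian 720, Permian 298.9, Triassic 251.902, Cretaceous 145, Neogene 23.03.
Ordered oldest to youngest: Stenian, Cryogenian, Permian, Triassic, Cretaceous, Neogene.
Span = 1200 − 2.58 = 1197.42 Myr.

Stenian → Cryogenian → Permian → Triassic → Cretaceous → Neogene; total span 1197.42 Myr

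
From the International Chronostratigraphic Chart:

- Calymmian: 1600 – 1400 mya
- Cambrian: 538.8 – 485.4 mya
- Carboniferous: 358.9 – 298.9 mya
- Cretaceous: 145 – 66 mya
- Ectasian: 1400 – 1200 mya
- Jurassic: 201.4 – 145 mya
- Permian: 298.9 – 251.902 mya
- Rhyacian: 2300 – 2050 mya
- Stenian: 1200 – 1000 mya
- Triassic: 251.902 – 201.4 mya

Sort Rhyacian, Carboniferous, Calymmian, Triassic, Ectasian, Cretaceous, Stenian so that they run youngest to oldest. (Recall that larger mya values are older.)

Read off each span (Ma): Rhyacian 2300–2050; Carboniferous 358.9–298.9; Calymmian 1600–1400; Triassic 251.902–201.4; Ectasian 1400–1200; Cretaceous 145–66; Stenian 1200–1000.
Larger Ma is older, so oldest→youngest is Rhyacian, Calymmian, Ectasian, Stenian, Carboniferous, Triassic, Cretaceous; reverse it for youngest→oldest.

Cretaceous, Triassic, Carboniferous, Stenian, Ectasian, Calymmian, Rhyacian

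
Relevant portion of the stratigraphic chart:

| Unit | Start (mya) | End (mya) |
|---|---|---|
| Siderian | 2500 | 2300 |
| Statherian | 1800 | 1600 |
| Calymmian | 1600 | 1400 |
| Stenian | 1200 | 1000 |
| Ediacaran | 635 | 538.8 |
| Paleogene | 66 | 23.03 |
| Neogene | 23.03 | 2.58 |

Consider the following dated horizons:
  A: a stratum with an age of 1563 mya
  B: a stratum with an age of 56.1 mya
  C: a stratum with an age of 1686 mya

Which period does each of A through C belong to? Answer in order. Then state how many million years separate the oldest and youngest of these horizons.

A — Calymmian; B — Paleogene; C — Statherian; span 1629.9 million years

Match each age against the start–end ranges in the excerpt: A = 1563 Ma → Calymmian (1600–1400); B = 56.1 Ma → Paleogene (66–23.03); C = 1686 Ma → Statherian (1800–1600).
The largest age is 1686 Ma and the smallest is 56.1 Ma; their difference is 1629.9 Myr.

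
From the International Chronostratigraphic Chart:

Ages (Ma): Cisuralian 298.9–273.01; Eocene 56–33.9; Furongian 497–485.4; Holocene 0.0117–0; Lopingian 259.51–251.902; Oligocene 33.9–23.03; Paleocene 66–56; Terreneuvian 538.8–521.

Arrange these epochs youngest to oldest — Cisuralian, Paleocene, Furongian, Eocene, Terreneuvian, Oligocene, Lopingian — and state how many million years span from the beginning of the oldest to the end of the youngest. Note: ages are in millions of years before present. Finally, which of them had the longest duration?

Oligocene → Eocene → Paleocene → Lopingian → Cisuralian → Furongian → Terreneuvian; total span 515.77 Myr; longest is Cisuralian

From the excerpt: Cisuralian 298.9–273.01; Paleocene 66–56; Furongian 497–485.4; Eocene 56–33.9; Terreneuvian 538.8–521; Oligocene 33.9–23.03; Lopingian 259.51–251.902 (Ma).
Larger Ma is earlier, so the oldest is Terreneuvian and the youngest is Oligocene; youngest to oldest: Oligocene, Eocene, Paleocene, Lopingian, Cisuralian, Furongian, Terreneuvian.
Oldest start 538.8 minus youngest end 23.03 gives 515.77 Myr overall.
Individual lengths (start − end): Furongian 11.6; Terreneuvian 17.8; Lopingian 7.608; Eocene 22.1; Oligocene 10.87; Paleocene 10; Cisuralian 25.89. The largest is Cisuralian at 25.89 Myr.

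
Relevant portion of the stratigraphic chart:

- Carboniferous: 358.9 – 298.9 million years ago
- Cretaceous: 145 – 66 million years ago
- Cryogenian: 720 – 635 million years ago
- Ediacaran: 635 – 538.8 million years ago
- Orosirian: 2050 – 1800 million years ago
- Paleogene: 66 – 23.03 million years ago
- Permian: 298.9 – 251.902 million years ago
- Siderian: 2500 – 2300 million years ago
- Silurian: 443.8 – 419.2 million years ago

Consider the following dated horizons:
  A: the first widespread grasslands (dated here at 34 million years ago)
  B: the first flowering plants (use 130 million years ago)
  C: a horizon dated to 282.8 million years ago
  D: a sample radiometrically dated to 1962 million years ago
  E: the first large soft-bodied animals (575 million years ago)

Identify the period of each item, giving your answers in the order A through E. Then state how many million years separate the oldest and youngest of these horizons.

A: 34 Ma lies in 66–23.03 Ma, so Paleogene.
B: 130 Ma lies in 145–66 Ma, so Cretaceous.
C: 282.8 Ma lies in 298.9–251.902 Ma, so Permian.
D: 1962 Ma lies in 2050–1800 Ma, so Orosirian.
E: 575 Ma lies in 635–538.8 Ma, so Ediacaran.
Oldest = 1962 Ma, youngest = 34 Ma → span 1928 Myr.

A — Paleogene; B — Cretaceous; C — Permian; D — Orosirian; E — Ediacaran; span 1928 million years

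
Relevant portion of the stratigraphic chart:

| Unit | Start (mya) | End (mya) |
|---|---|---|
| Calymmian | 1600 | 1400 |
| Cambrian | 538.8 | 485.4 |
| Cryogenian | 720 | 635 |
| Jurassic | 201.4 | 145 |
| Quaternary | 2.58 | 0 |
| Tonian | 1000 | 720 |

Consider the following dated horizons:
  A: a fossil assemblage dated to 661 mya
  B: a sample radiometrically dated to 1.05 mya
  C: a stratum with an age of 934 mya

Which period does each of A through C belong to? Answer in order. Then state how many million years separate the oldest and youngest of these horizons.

A — Cryogenian; B — Quaternary; C — Tonian; span 932.95 million years

A: 661 Ma lies in 720–635 Ma, so Cryogenian.
B: 1.05 Ma lies in 2.58–0 Ma, so Quaternary.
C: 934 Ma lies in 1000–720 Ma, so Tonian.
Oldest = 934 Ma, youngest = 1.05 Ma → span 932.95 Myr.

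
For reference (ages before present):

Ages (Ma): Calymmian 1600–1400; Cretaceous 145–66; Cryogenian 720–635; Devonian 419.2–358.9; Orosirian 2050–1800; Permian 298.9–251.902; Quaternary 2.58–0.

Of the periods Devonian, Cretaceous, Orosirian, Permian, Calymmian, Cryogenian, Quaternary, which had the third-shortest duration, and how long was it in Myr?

Devonian, 60.3 million years

Durations: Devonian 60.3; Cretaceous 79; Orosirian 250; Permian 46.998; Calymmian 200; Cryogenian 85; Quaternary 2.58 Myr.
Sorted shortest-first: Quaternary (2.58), Permian (46.998), Devonian (60.3), Cretaceous (79), Cryogenian (85), Calymmian (200), Orosirian (250).
The third shortest is Devonian at 60.3 Myr.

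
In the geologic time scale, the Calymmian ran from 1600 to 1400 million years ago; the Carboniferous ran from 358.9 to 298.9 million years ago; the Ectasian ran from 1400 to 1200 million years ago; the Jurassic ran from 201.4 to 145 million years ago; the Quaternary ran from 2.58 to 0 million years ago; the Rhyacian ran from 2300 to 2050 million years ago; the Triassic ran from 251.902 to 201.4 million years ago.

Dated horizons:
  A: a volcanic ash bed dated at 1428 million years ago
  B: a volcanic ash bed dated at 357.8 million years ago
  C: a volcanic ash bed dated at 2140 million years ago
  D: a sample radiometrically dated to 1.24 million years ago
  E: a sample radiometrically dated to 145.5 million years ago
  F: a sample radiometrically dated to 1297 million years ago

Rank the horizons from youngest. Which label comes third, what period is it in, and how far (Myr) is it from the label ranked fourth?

Sorted youngest-first by Ma: D (1.24), E (145.5), B (357.8), F (1297), A (1428), C (2140).
The third youngest is B at 357.8 Ma, which lies in 358.9–298.9 Ma: the Carboniferous.
The fourth youngest is F at 1297 Ma; separation = |357.8 − 1297| = 939.2 Myr.

B, in the Carboniferous; 939.2 million years to F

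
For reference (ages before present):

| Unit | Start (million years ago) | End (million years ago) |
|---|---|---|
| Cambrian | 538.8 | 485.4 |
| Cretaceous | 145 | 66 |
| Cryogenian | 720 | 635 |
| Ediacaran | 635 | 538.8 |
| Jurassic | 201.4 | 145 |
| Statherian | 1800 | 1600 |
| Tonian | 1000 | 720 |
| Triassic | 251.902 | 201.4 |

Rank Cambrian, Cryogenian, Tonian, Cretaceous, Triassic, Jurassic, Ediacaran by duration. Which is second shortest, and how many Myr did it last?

Cambrian, 53.4 million years

Start − end for each: Cambrian 538.8 − 485.4 = 53.4; Cryogenian 720 − 635 = 85; Tonian 1000 − 720 = 280; Cretaceous 145 − 66 = 79; Triassic 251.902 − 201.4 = 50.502; Jurassic 201.4 − 145 = 56.4; Ediacaran 635 − 538.8 = 96.2.
Ranking these from shortest: Triassic < Cambrian < Jurassic < Cretaceous < Cryogenian < Ediacaran < Tonian.
Position 2 in that ranking is Cambrian, which lasted 53.4 Myr.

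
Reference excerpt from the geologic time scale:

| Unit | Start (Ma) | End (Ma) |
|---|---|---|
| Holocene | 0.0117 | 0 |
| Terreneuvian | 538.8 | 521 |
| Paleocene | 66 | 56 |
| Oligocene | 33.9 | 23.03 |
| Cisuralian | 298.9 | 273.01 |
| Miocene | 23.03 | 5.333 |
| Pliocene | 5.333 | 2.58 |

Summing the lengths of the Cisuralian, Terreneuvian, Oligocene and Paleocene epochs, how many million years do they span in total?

Each duration: Cisuralian = 25.89; Terreneuvian = 17.8; Oligocene = 10.87; Paleocene = 10.
Sum: 25.89 + 17.8 + 10.87 + 10 = 64.56 Myr.

64.56 million years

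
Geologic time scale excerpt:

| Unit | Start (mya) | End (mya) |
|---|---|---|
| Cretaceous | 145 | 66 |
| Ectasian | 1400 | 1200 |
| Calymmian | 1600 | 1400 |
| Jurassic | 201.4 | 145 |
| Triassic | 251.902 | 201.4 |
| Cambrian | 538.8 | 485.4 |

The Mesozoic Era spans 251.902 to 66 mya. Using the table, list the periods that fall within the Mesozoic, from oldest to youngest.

Periods with both bounds inside 251.902–66 Ma: Triassic (251.902–201.4), Jurassic (201.4–145), Cretaceous (145–66).

Triassic, Jurassic, Cretaceous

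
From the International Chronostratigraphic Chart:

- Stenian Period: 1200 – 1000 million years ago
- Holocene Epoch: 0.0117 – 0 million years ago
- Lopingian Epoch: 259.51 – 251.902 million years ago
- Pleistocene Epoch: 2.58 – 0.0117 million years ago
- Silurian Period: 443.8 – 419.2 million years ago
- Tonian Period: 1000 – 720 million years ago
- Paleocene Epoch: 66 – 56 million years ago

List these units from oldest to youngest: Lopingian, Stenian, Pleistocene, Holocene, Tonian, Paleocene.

Stenian, then Tonian, then Lopingian, then Paleocene, then Pleistocene, then Holocene

Read off each span (Ma): Lopingian 259.51–251.902; Stenian 1200–1000; Pleistocene 2.58–0.0117; Holocene 0.0117–0; Tonian 1000–720; Paleocene 66–56.
Larger Ma is older, so oldest→youngest is Stenian, Tonian, Lopingian, Paleocene, Pleistocene, Holocene.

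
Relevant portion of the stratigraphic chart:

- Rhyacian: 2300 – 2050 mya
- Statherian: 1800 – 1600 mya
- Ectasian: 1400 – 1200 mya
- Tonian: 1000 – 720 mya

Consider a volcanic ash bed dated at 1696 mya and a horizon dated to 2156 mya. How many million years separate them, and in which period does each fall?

Elapsed time: 2156 − 1696 = 460 Myr.
1696 Ma lies within 1800–1600 Ma: Statherian.
2156 Ma lies within 2300–2050 Ma: Rhyacian.

460 million years apart; the first in the Statherian, the second in the Rhyacian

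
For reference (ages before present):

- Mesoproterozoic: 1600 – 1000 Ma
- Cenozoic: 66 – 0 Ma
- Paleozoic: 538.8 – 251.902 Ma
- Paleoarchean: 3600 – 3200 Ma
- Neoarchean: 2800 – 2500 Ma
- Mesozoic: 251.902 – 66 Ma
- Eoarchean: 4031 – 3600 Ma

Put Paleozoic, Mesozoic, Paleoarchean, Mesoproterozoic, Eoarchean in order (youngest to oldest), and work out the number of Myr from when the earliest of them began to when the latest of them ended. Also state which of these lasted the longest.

Mesozoic → Paleozoic → Mesoproterozoic → Paleoarchean → Eoarchean; total span 3965 Myr; longest is Mesoproterozoic

From the excerpt: Paleozoic 538.8–251.902; Mesozoic 251.902–66; Paleoarchean 3600–3200; Mesoproterozoic 1600–1000; Eoarchean 4031–3600 (Ma).
Larger Ma is earlier, so the oldest is Eoarchean and the youngest is Mesozoic; youngest to oldest: Mesozoic, Paleozoic, Mesoproterozoic, Paleoarchean, Eoarchean.
Oldest start 4031 minus youngest end 66 gives 3965 Myr overall.
Individual lengths (start − end): Eoarchean 431; Paleoarchean 400; Paleozoic 286.898; Mesozoic 185.902; Mesoproterozoic 600. The largest is Mesoproterozoic at 600 Myr.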